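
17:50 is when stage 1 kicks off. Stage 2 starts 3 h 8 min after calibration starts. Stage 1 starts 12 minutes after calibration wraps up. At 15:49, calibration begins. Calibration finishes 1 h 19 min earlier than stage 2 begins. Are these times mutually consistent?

Stage 2 starts at 15:49 + 188 min = 18:57.
Calibration ends at 18:57 − 79 min = 17:38.
Stage 1 starts at 17:38 + 12 min = 17:50.
That matches the stated 17:50, so the schedule is consistent.

Yes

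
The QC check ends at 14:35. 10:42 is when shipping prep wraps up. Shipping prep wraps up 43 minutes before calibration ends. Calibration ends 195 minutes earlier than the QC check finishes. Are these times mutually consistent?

Calibration ends at 14:35 − 195 min = 11:20.
Shipping prep ends at 11:20 − 43 min = 10:37.
But shipping prep is also said to end at 10:42 — a 5-minute conflict.

No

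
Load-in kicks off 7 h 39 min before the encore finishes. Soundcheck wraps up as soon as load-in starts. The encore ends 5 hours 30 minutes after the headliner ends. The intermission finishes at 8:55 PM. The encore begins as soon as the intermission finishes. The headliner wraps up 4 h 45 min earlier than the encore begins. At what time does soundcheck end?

2:01 PM

The encore starts at 8:55 PM.
The headliner ends at 8:55 PM − 285 min = 4:10 PM.
The encore ends at 4:10 PM + 330 min = 9:40 PM.
Load-in starts at 9:40 PM − 459 min = 2:01 PM.
So soundcheck ends at 2:01 PM.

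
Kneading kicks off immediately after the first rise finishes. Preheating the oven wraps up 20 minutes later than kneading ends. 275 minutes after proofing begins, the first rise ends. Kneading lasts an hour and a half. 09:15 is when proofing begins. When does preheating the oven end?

The first rise ends at 09:15 + 275 min = 13:50.
So kneading starts at 13:50.
Kneading ends at 13:50 + 90 min = 15:20.
Preheating the oven ends at 15:20 + 20 min = 15:40.

15:40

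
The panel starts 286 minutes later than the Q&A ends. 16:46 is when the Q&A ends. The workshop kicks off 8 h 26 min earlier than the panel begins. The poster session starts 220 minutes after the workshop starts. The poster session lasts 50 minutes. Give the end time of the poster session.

The panel starts at 16:46 + 286 min = 21:32.
The workshop starts at 21:32 − 506 min = 13:06.
The poster session starts at 13:06 + 220 min = 16:46.
The poster session ends at 16:46 + 50 min = 17:36.

17:36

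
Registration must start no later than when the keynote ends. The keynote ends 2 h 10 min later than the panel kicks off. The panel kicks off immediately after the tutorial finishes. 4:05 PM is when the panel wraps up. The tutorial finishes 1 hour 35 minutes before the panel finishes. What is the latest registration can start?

The tutorial ends at 4:05 PM − 95 min = 2:30 PM.
So the panel starts at 2:30 PM.
The keynote ends at 2:30 PM + 130 min = 4:40 PM.
Registration is bounded by the keynote, so the latest it can start is 4:40 PM.

4:40 PM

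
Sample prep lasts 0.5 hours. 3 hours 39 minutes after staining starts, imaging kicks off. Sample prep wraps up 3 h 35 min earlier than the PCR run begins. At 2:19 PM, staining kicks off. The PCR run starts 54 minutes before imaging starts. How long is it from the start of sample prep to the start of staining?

1 hour 20 minutes

Imaging starts at 2:19 PM + 219 min = 5:58 PM.
The PCR run starts at 5:58 PM − 54 min = 5:04 PM.
Sample prep ends at 5:04 PM − 215 min = 1:29 PM.
Sample prep starts at 1:29 PM − 30 min = 12:59 PM.
From 12:59 PM to 2:19 PM is 1 hour 20 minutes.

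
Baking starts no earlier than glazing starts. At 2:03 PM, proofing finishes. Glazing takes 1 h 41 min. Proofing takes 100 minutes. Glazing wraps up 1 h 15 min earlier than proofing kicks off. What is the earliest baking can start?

9:27 AM

Proofing starts at 2:03 PM − 100 min = 12:23 PM.
Glazing ends at 12:23 PM − 75 min = 11:08 AM.
Glazing starts at 11:08 AM − 101 min = 9:27 AM.
Baking is bounded by glazing, so the earliest it can start is 9:27 AM.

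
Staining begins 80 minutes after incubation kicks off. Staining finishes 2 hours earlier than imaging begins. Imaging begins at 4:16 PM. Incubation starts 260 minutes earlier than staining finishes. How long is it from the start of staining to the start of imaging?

Staining ends at 4:16 PM − 120 min = 2:16 PM.
Incubation starts at 2:16 PM − 260 min = 9:56 AM.
Staining starts at 9:56 AM + 80 min = 11:16 AM.
From 11:16 AM to 4:16 PM is 300 minutes.

300 minutes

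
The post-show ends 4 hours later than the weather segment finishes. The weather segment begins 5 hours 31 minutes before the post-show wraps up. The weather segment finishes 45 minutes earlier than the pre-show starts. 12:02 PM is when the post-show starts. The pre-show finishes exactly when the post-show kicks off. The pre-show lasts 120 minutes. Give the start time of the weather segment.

The pre-show ends at 12:02 PM.
The pre-show starts at 12:02 PM − 120 min = 10:02 AM.
The weather segment ends at 10:02 AM − 45 min = 9:17 AM.
The post-show ends at 9:17 AM + 240 min = 1:17 PM.
The weather segment starts at 1:17 PM − 331 min = 7:46 AM.

7:46 AM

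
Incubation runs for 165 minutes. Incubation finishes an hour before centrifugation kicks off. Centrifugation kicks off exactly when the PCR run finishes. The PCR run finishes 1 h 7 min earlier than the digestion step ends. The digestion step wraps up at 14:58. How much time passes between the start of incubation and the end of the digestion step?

The PCR run ends at 14:58 − 67 min = 13:51.
So centrifugation starts at 13:51.
Incubation ends at 13:51 − 60 min = 12:51.
Incubation starts at 12:51 − 165 min = 10:06.
From 10:06 to 14:58 is 4 hours 52 minutes.

4 hours 52 minutes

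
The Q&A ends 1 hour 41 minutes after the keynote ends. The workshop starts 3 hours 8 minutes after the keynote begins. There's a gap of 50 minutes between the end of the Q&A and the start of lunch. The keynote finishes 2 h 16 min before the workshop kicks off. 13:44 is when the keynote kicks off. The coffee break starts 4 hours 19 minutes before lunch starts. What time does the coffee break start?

12:48

The workshop starts at 13:44 + 188 min = 16:52.
The keynote ends at 16:52 − 136 min = 14:36.
The Q&A ends at 14:36 + 101 min = 16:17.
Lunch starts at 16:17 + 50 min = 17:07.
The coffee break starts at 17:07 − 259 min = 12:48.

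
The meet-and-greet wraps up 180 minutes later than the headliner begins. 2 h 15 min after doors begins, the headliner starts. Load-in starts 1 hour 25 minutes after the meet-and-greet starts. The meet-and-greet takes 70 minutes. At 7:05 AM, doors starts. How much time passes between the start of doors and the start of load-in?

5 h 30 min

The headliner starts at 7:05 AM + 135 min = 9:20 AM.
The meet-and-greet ends at 9:20 AM + 180 min = 12:20 PM.
The meet-and-greet starts at 12:20 PM − 70 min = 11:10 AM.
Load-in starts at 11:10 AM + 85 min = 12:35 PM.
From 7:05 AM to 12:35 PM is 5 h 30 min.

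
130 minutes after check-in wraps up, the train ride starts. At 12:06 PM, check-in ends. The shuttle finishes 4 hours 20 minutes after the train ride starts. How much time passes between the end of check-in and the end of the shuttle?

6 h 30 min

The train ride starts at 12:06 PM + 130 min = 2:16 PM.
The shuttle ends at 2:16 PM + 260 min = 6:36 PM.
From 12:06 PM to 6:36 PM is 6 h 30 min.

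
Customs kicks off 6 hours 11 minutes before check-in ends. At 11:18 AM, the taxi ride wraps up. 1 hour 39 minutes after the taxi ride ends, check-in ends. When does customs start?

6:46 AM

Check-in ends at 11:18 AM + 99 min = 12:57 PM.
Customs starts at 12:57 PM − 371 min = 6:46 AM.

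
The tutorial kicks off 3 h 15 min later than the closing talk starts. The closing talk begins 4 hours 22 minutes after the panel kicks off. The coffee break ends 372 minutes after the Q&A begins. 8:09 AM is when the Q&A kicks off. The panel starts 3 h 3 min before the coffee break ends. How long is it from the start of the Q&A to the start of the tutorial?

The coffee break ends at 8:09 AM + 372 min = 2:21 PM.
The panel starts at 2:21 PM − 183 min = 11:18 AM.
The closing talk starts at 11:18 AM + 262 min = 3:40 PM.
The tutorial starts at 3:40 PM + 195 min = 6:55 PM.
From 8:09 AM to 6:55 PM is 10 hours 46 minutes.

10 hours 46 minutes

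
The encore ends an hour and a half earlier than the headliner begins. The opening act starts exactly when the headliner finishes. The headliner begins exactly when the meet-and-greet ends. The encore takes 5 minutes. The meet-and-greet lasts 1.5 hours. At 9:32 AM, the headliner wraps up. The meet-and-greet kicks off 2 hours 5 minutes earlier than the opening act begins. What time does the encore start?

The opening act starts at 9:32 AM.
The meet-and-greet starts at 9:32 AM − 125 min = 7:27 AM.
The meet-and-greet ends at 7:27 AM + 90 min = 8:57 AM.
So the headliner starts at 8:57 AM.
The encore ends at 8:57 AM − 90 min = 7:27 AM.
The encore starts at 7:27 AM − 5 min = 7:22 AM.

7:22 AM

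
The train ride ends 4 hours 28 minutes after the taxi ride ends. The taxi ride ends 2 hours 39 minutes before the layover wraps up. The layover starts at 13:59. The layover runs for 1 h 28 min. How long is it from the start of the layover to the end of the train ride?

The layover ends at 13:59 + 88 min = 15:27.
The taxi ride ends at 15:27 − 159 min = 12:48.
The train ride ends at 12:48 + 268 min = 17:16.
From 13:59 to 17:16 is 3 hours 17 minutes.

3 hours 17 minutes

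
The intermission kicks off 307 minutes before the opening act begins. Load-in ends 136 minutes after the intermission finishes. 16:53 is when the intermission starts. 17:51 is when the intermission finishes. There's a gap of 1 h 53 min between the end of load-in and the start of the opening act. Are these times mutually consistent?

Yes

Load-in ends at 17:51 + 136 min = 20:07.
The opening act starts at 20:07 + 113 min = 22:00.
The intermission starts at 22:00 − 307 min = 16:53.
That matches the stated 16:53, so the schedule is consistent.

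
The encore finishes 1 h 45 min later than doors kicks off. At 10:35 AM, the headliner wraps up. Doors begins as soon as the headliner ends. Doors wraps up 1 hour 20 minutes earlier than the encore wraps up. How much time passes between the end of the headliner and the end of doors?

25 minutes

Doors starts at 10:35 AM.
The encore ends at 10:35 AM + 105 min = 12:20 PM.
Doors ends at 12:20 PM − 80 min = 11:00 AM.
From 10:35 AM to 11:00 AM is 25 minutes.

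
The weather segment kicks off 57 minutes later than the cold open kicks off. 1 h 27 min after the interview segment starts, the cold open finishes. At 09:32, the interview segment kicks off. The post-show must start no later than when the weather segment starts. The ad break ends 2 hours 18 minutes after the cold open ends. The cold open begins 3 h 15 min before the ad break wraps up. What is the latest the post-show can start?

The cold open ends at 09:32 + 87 min = 10:59.
The ad break ends at 10:59 + 138 min = 13:17.
The cold open starts at 13:17 − 195 min = 10:02.
The weather segment starts at 10:02 + 57 min = 10:59.
The post-show is bounded by the weather segment, so the latest it can start is 10:59.

10:59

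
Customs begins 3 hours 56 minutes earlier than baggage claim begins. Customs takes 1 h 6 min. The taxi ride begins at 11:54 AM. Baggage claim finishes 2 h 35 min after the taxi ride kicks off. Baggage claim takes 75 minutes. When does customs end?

10:24 AM

Baggage claim ends at 11:54 AM + 155 min = 2:29 PM.
Baggage claim starts at 2:29 PM − 75 min = 1:14 PM.
Customs starts at 1:14 PM − 236 min = 9:18 AM.
Customs ends at 9:18 AM + 66 min = 10:24 AM.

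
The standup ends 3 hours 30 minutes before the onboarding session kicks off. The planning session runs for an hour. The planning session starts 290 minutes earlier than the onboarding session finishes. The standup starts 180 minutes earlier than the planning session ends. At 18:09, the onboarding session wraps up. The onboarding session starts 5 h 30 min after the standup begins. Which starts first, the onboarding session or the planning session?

The planning session starts at 18:09 − 290 min = 13:19.
The planning session ends at 13:19 + 60 min = 14:19.
The standup starts at 14:19 − 180 min = 11:19.
The onboarding session starts at 11:19 + 330 min = 16:49.
The onboarding session starts at 16:49 and the planning session starts at 13:19, so the planning session is first.

the planning session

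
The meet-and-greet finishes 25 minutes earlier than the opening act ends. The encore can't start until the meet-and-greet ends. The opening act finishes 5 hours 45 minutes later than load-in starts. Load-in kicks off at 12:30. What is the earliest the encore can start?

The opening act ends at 12:30 + 345 min = 18:15.
The meet-and-greet ends at 18:15 − 25 min = 17:50.
The encore is bounded by the meet-and-greet, so the earliest it can start is 17:50.

17:50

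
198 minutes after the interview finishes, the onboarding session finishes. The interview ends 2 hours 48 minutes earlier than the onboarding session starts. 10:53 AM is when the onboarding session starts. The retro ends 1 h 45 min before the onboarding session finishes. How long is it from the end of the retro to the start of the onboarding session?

1 hour 15 minutes

The interview ends at 10:53 AM − 168 min = 8:05 AM.
The onboarding session ends at 8:05 AM + 198 min = 11:23 AM.
The retro ends at 11:23 AM − 105 min = 9:38 AM.
From 9:38 AM to 10:53 AM is 1 hour 15 minutes.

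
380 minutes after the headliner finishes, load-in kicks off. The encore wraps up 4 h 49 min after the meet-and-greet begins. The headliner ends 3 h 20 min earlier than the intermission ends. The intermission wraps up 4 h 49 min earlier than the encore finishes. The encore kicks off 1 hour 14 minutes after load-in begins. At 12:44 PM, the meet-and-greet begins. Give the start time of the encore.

The encore ends at 12:44 PM + 289 min = 5:33 PM.
The intermission ends at 5:33 PM − 289 min = 12:44 PM.
The headliner ends at 12:44 PM − 200 min = 9:24 AM.
Load-in starts at 9:24 AM + 380 min = 3:44 PM.
The encore starts at 3:44 PM + 74 min = 4:58 PM.

4:58 PM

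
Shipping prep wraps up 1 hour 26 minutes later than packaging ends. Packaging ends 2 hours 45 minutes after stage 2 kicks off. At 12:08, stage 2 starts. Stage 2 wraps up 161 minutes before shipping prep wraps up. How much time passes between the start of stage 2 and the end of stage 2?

Packaging ends at 12:08 + 165 min = 14:53.
Shipping prep ends at 14:53 + 86 min = 16:19.
Stage 2 ends at 16:19 − 161 min = 13:38.
From 12:08 to 13:38 is 1 h 30 min.

1 h 30 min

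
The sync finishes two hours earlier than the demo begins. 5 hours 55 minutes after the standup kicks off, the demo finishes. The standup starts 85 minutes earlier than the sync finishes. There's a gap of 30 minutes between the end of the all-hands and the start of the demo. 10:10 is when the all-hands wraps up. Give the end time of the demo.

The demo starts at 10:10 + 30 min = 10:40.
The sync ends at 10:40 − 120 min = 08:40.
The standup starts at 08:40 − 85 min = 07:15.
The demo ends at 07:15 + 355 min = 13:10.

13:10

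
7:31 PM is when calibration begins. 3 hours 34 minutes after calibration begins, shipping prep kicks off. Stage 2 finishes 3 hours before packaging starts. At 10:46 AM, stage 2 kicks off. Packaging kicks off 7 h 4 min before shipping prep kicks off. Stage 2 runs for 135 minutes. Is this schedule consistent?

Yes

Shipping prep starts at 7:31 PM + 214 min = 11:05 PM.
Packaging starts at 11:05 PM − 424 min = 4:01 PM.
Stage 2 ends at 4:01 PM − 180 min = 1:01 PM.
Stage 2 starts at 1:01 PM − 135 min = 10:46 AM.
That matches the stated 10:46 AM, so the schedule is consistent.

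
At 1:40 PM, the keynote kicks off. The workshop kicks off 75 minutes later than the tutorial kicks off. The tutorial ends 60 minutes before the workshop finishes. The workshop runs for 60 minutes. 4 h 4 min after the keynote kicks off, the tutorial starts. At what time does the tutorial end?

The tutorial starts at 1:40 PM + 244 min = 5:44 PM.
The workshop starts at 5:44 PM + 75 min = 6:59 PM.
The workshop ends at 6:59 PM + 60 min = 7:59 PM.
The tutorial ends at 7:59 PM − 60 min = 6:59 PM.

6:59 PM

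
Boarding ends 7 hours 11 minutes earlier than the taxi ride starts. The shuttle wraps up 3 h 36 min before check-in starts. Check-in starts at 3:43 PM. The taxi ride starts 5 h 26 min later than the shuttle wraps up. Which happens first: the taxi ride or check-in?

check-in

The shuttle ends at 3:43 PM − 216 min = 12:07 PM.
The taxi ride starts at 12:07 PM + 326 min = 5:33 PM.
The taxi ride starts at 5:33 PM and check-in starts at 3:43 PM, so check-in is first.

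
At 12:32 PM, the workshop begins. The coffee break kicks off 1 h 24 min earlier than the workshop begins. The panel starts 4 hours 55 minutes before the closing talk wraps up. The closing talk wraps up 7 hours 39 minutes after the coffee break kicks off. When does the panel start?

1:52 PM

The coffee break starts at 12:32 PM − 84 min = 11:08 AM.
The closing talk ends at 11:08 AM + 459 min = 6:47 PM.
The panel starts at 6:47 PM − 295 min = 1:52 PM.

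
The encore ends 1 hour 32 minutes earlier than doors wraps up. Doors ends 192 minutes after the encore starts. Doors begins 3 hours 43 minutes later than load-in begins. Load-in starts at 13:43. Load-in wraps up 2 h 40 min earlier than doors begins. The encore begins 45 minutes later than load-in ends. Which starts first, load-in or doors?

load-in

Doors starts at 13:43 + 223 min = 17:26.
Load-in starts at 13:43 and doors starts at 17:26, so load-in is first.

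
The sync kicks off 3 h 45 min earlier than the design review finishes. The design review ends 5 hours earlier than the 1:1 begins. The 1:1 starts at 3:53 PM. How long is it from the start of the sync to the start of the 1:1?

8 h 45 min

The design review ends at 3:53 PM − 300 min = 10:53 AM.
The sync starts at 10:53 AM − 225 min = 7:08 AM.
From 7:08 AM to 3:53 PM is 8 h 45 min.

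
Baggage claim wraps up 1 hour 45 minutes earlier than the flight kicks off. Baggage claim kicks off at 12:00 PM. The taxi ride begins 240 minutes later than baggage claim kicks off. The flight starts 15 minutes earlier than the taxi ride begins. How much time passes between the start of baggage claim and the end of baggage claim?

2 hours

The taxi ride starts at 12:00 PM + 240 min = 4:00 PM.
The flight starts at 4:00 PM − 15 min = 3:45 PM.
Baggage claim ends at 3:45 PM − 105 min = 2:00 PM.
From 12:00 PM to 2:00 PM is 2 hours.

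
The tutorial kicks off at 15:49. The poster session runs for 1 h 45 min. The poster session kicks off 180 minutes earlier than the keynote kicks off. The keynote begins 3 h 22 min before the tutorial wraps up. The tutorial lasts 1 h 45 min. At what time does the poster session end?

The tutorial ends at 15:49 + 105 min = 17:34.
The keynote starts at 17:34 − 202 min = 14:12.
The poster session starts at 14:12 − 180 min = 11:12.
The poster session ends at 11:12 + 105 min = 12:57.

12:57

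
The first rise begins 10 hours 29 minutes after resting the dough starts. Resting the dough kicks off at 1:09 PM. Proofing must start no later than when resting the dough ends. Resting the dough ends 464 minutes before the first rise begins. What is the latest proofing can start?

3:54 PM

The first rise starts at 1:09 PM + 629 min = 11:38 PM.
Resting the dough ends at 11:38 PM − 464 min = 3:54 PM.
Proofing is bounded by resting the dough, so the latest it can start is 3:54 PM.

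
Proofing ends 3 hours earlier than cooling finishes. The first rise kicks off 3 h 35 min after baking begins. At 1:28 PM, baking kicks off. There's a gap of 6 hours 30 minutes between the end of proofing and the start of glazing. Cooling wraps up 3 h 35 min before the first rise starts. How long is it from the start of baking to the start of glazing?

The first rise starts at 1:28 PM + 215 min = 5:03 PM.
Cooling ends at 5:03 PM − 215 min = 1:28 PM.
Proofing ends at 1:28 PM − 180 min = 10:28 AM.
Glazing starts at 10:28 AM + 390 min = 4:58 PM.
From 1:28 PM to 4:58 PM is 3 h 30 min.

3 h 30 min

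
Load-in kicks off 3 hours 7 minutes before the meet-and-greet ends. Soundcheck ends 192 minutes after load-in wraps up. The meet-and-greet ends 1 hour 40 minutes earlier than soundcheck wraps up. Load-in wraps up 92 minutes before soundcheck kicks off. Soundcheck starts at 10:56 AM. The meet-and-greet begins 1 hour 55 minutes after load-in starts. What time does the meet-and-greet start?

9:44 AM

Load-in ends at 10:56 AM − 92 min = 9:24 AM.
Soundcheck ends at 9:24 AM + 192 min = 12:36 PM.
The meet-and-greet ends at 12:36 PM − 100 min = 10:56 AM.
Load-in starts at 10:56 AM − 187 min = 7:49 AM.
The meet-and-greet starts at 7:49 AM + 115 min = 9:44 AM.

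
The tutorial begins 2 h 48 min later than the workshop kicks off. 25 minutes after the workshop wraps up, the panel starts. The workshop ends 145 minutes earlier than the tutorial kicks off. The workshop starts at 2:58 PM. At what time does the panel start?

3:46 PM

The tutorial starts at 2:58 PM + 168 min = 5:46 PM.
The workshop ends at 5:46 PM − 145 min = 3:21 PM.
The panel starts at 3:21 PM + 25 min = 3:46 PM.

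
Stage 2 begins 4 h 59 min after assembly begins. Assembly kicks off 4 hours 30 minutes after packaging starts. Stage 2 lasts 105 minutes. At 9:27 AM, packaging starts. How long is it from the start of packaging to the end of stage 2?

11 hours 14 minutes

Assembly starts at 9:27 AM + 270 min = 1:57 PM.
Stage 2 starts at 1:57 PM + 299 min = 6:56 PM.
Stage 2 ends at 6:56 PM + 105 min = 8:41 PM.
From 9:27 AM to 8:41 PM is 11 hours 14 minutes.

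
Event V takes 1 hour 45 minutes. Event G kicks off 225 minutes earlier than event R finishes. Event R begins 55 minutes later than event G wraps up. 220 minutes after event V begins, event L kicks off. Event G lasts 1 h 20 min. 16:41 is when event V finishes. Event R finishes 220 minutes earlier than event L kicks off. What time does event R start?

13:26

Event V starts at 16:41 − 105 min = 14:56.
Event L starts at 14:56 + 220 min = 18:36.
Event R ends at 18:36 − 220 min = 14:56.
Event G starts at 14:56 − 225 min = 11:11.
Event G ends at 11:11 + 80 min = 12:31.
Event R starts at 12:31 + 55 min = 13:26.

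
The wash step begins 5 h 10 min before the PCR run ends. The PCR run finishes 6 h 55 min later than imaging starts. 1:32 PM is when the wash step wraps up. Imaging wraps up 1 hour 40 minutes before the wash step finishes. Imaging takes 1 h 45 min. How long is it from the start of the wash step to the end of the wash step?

1 h 40 min

Imaging ends at 1:32 PM − 100 min = 11:52 AM.
Imaging starts at 11:52 AM − 105 min = 10:07 AM.
The PCR run ends at 10:07 AM + 415 min = 5:02 PM.
The wash step starts at 5:02 PM − 310 min = 11:52 AM.
From 11:52 AM to 1:32 PM is 1 h 40 min.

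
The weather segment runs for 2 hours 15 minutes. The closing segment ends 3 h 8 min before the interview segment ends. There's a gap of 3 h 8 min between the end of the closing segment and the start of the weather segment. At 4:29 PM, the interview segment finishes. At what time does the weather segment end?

The closing segment ends at 4:29 PM − 188 min = 1:21 PM.
The weather segment starts at 1:21 PM + 188 min = 4:29 PM.
The weather segment ends at 4:29 PM + 135 min = 6:44 PM.

6:44 PM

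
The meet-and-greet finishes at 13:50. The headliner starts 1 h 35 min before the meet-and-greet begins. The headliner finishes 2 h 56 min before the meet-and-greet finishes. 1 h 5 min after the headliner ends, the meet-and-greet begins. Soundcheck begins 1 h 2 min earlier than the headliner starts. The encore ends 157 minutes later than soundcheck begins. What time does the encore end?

11:59

The headliner ends at 13:50 − 176 min = 10:54.
The meet-and-greet starts at 10:54 + 65 min = 11:59.
The headliner starts at 11:59 − 95 min = 10:24.
Soundcheck starts at 10:24 − 62 min = 09:22.
The encore ends at 09:22 + 157 min = 11:59.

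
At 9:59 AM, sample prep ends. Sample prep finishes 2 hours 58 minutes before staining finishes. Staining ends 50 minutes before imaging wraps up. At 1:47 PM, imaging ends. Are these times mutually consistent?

Yes

Staining ends at 1:47 PM − 50 min = 12:57 PM.
Sample prep ends at 12:57 PM − 178 min = 9:59 AM.
That matches the stated 9:59 AM, so the schedule is consistent.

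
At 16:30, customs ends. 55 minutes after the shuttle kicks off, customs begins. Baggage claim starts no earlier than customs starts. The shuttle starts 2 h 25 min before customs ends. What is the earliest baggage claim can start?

The shuttle starts at 16:30 − 145 min = 14:05.
Customs starts at 14:05 + 55 min = 15:00.
Baggage claim is bounded by customs, so the earliest it can start is 15:00.

15:00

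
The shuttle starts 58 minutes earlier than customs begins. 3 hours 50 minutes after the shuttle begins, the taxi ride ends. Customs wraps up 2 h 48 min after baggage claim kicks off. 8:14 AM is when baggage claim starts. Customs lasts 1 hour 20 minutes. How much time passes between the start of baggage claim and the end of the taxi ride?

Customs ends at 8:14 AM + 168 min = 11:02 AM.
Customs starts at 11:02 AM − 80 min = 9:42 AM.
The shuttle starts at 9:42 AM − 58 min = 8:44 AM.
The taxi ride ends at 8:44 AM + 230 min = 12:34 PM.
From 8:14 AM to 12:34 PM is 260 minutes.

260 minutes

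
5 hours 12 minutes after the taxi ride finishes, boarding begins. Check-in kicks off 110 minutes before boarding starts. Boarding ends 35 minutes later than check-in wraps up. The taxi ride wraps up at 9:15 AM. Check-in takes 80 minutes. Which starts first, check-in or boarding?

check-in

Boarding starts at 9:15 AM + 312 min = 2:27 PM.
Check-in starts at 2:27 PM − 110 min = 12:37 PM.
Check-in starts at 12:37 PM and boarding starts at 2:27 PM, so check-in is first.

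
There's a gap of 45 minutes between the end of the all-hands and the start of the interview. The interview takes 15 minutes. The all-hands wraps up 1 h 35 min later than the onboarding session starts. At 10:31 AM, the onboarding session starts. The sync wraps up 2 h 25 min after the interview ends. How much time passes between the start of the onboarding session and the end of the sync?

5 hours

The all-hands ends at 10:31 AM + 95 min = 12:06 PM.
The interview starts at 12:06 PM + 45 min = 12:51 PM.
The interview ends at 12:51 PM + 15 min = 1:06 PM.
The sync ends at 1:06 PM + 145 min = 3:31 PM.
From 10:31 AM to 3:31 PM is 5 hours.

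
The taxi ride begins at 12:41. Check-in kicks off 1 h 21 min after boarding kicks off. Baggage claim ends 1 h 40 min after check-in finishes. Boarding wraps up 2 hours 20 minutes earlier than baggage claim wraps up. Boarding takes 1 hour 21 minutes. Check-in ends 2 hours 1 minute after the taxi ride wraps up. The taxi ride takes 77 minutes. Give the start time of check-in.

The taxi ride ends at 12:41 + 77 min = 13:58.
Check-in ends at 13:58 + 121 min = 15:59.
Baggage claim ends at 15:59 + 100 min = 17:39.
Boarding ends at 17:39 − 140 min = 15:19.
Boarding starts at 15:19 − 81 min = 13:58.
Check-in starts at 13:58 + 81 min = 15:19.

15:19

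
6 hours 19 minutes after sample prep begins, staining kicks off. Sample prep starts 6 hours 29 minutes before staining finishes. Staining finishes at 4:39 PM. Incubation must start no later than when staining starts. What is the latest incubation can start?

Sample prep starts at 4:39 PM − 389 min = 10:10 AM.
Staining starts at 10:10 AM + 379 min = 4:29 PM.
Incubation is bounded by staining, so the latest it can start is 4:29 PM.

4:29 PM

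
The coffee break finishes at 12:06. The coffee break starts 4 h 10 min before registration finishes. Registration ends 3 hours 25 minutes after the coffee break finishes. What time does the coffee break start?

Registration ends at 12:06 + 205 min = 15:31.
The coffee break starts at 15:31 − 250 min = 11:21.

11:21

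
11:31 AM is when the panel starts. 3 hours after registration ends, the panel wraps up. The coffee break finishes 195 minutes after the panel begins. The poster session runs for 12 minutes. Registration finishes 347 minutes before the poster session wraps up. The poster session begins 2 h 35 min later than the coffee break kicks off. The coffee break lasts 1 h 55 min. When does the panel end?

The coffee break ends at 11:31 AM + 195 min = 2:46 PM.
The coffee break starts at 2:46 PM − 115 min = 12:51 PM.
The poster session starts at 12:51 PM + 155 min = 3:26 PM.
The poster session ends at 3:26 PM + 12 min = 3:38 PM.
Registration ends at 3:38 PM − 347 min = 9:51 AM.
The panel ends at 9:51 AM + 180 min = 12:51 PM.

12:51 PM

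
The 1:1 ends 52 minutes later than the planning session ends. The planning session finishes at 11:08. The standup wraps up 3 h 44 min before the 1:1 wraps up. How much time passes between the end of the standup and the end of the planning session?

The 1:1 ends at 11:08 + 52 min = 12:00.
The standup ends at 12:00 − 224 min = 08:16.
From 08:16 to 11:08 is 2 h 52 min.

2 h 52 min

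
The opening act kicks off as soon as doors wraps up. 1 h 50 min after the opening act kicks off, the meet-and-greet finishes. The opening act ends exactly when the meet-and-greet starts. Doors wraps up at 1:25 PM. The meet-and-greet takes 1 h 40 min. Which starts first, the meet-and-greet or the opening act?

The opening act starts at 1:25 PM.
The meet-and-greet ends at 1:25 PM + 110 min = 3:15 PM.
The meet-and-greet starts at 3:15 PM − 100 min = 1:35 PM.
The meet-and-greet starts at 1:35 PM and the opening act starts at 1:25 PM, so the opening act is first.

the opening act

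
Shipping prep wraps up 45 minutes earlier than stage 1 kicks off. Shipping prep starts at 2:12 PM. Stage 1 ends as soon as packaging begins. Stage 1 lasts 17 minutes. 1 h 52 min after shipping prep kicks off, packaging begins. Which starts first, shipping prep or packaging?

shipping prep

Packaging starts at 2:12 PM + 112 min = 4:04 PM.
Shipping prep starts at 2:12 PM and packaging starts at 4:04 PM, so shipping prep is first.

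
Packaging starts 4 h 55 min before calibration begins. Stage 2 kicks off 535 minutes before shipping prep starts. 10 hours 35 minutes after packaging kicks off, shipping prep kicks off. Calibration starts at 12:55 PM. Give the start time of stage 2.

Packaging starts at 12:55 PM − 295 min = 8:00 AM.
Shipping prep starts at 8:00 AM + 635 min = 6:35 PM.
Stage 2 starts at 6:35 PM − 535 min = 9:40 AM.

9:40 AM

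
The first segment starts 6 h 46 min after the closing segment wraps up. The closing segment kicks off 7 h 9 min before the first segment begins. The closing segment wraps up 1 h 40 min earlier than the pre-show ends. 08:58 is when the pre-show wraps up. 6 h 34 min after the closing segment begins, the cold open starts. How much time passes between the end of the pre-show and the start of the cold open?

4 h 31 min

The closing segment ends at 08:58 − 100 min = 07:18.
The first segment starts at 07:18 + 406 min = 14:04.
The closing segment starts at 14:04 − 429 min = 06:55.
The cold open starts at 06:55 + 394 min = 13:29.
From 08:58 to 13:29 is 4 h 31 min.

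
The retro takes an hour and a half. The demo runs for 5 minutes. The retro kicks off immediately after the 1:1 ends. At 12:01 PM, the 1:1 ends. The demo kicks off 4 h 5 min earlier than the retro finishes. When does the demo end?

The retro starts at 12:01 PM.
The retro ends at 12:01 PM + 90 min = 1:31 PM.
The demo starts at 1:31 PM − 245 min = 9:26 AM.
The demo ends at 9:26 AM + 5 min = 9:31 AM.

9:31 AM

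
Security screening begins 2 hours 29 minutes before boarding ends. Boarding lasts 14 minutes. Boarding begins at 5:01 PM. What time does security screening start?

Boarding ends at 5:01 PM + 14 min = 5:15 PM.
Security screening starts at 5:15 PM − 149 min = 2:46 PM.

2:46 PM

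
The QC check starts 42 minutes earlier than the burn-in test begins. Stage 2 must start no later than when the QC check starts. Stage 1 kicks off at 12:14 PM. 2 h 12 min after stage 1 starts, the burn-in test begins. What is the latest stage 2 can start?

1:44 PM

The burn-in test starts at 12:14 PM + 132 min = 2:26 PM.
The QC check starts at 2:26 PM − 42 min = 1:44 PM.
Stage 2 is bounded by the QC check, so the latest it can start is 1:44 PM.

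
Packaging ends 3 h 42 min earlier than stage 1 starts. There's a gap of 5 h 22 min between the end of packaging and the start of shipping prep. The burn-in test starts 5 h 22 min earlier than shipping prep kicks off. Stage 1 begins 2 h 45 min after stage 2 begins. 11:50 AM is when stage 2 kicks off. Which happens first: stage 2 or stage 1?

stage 2

Stage 1 starts at 11:50 AM + 165 min = 2:35 PM.
Stage 2 starts at 11:50 AM and stage 1 starts at 2:35 PM, so stage 2 is first.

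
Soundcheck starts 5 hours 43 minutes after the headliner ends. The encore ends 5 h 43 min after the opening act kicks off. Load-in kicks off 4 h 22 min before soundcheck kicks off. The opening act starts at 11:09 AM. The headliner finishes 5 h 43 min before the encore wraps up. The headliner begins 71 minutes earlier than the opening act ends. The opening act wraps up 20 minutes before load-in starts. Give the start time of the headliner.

10:59 AM

The encore ends at 11:09 AM + 343 min = 4:52 PM.
The headliner ends at 4:52 PM − 343 min = 11:09 AM.
Soundcheck starts at 11:09 AM + 343 min = 4:52 PM.
Load-in starts at 4:52 PM − 262 min = 12:30 PM.
The opening act ends at 12:30 PM − 20 min = 12:10 PM.
The headliner starts at 12:10 PM − 71 min = 10:59 AM.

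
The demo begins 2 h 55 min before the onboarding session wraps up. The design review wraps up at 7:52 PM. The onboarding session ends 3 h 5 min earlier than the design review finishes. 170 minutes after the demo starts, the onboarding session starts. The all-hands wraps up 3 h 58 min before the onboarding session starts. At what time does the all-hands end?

The onboarding session ends at 7:52 PM − 185 min = 4:47 PM.
The demo starts at 4:47 PM − 175 min = 1:52 PM.
The onboarding session starts at 1:52 PM + 170 min = 4:42 PM.
The all-hands ends at 4:42 PM − 238 min = 12:44 PM.

12:44 PM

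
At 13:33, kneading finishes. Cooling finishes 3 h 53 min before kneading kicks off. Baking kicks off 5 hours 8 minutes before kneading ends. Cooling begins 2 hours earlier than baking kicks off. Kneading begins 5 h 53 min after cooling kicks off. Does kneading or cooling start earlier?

cooling

Baking starts at 13:33 − 308 min = 08:25.
Cooling starts at 08:25 − 120 min = 06:25.
Kneading starts at 06:25 + 353 min = 12:18.
Kneading starts at 12:18 and cooling starts at 06:25, so cooling is first.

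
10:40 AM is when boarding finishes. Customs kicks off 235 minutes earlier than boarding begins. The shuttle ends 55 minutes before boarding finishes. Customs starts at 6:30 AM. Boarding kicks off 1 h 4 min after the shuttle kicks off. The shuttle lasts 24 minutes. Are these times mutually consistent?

The shuttle ends at 10:40 AM − 55 min = 9:45 AM.
The shuttle starts at 9:45 AM − 24 min = 9:21 AM.
Boarding starts at 9:21 AM + 64 min = 10:25 AM.
Customs starts at 10:25 AM − 235 min = 6:30 AM.
That matches the stated 6:30 AM, so the schedule is consistent.

Yes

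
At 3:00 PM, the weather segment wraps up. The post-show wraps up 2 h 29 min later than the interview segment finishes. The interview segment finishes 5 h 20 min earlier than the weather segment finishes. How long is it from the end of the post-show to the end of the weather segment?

2 hours 51 minutes

The interview segment ends at 3:00 PM − 320 min = 9:40 AM.
The post-show ends at 9:40 AM + 149 min = 12:09 PM.
From 12:09 PM to 3:00 PM is 2 hours 51 minutes.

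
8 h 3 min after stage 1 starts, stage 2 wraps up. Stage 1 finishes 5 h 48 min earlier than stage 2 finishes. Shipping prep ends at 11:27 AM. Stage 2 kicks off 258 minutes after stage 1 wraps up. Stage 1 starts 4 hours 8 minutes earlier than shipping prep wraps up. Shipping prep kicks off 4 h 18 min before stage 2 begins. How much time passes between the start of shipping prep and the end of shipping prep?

Stage 1 starts at 11:27 AM − 248 min = 7:19 AM.
Stage 2 ends at 7:19 AM + 483 min = 3:22 PM.
Stage 1 ends at 3:22 PM − 348 min = 9:34 AM.
Stage 2 starts at 9:34 AM + 258 min = 1:52 PM.
Shipping prep starts at 1:52 PM − 258 min = 9:34 AM.
From 9:34 AM to 11:27 AM is 113 minutes.

113 minutes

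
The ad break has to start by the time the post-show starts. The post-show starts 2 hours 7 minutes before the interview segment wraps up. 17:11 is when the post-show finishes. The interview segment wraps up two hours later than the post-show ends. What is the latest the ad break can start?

The interview segment ends at 17:11 + 120 min = 19:11.
The post-show starts at 19:11 − 127 min = 17:04.
The ad break is bounded by the post-show, so the latest it can start is 17:04.

17:04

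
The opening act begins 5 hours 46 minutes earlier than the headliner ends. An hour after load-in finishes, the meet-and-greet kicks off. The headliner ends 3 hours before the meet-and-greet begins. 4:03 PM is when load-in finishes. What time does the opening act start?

8:17 AM

The meet-and-greet starts at 4:03 PM + 60 min = 5:03 PM.
The headliner ends at 5:03 PM − 180 min = 2:03 PM.
The opening act starts at 2:03 PM − 346 min = 8:17 AM.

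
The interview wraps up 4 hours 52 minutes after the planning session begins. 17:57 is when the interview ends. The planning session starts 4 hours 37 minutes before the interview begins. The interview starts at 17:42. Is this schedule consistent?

Yes

The planning session starts at 17:42 − 277 min = 13:05.
The interview ends at 13:05 + 292 min = 17:57.
That matches the stated 17:57, so the schedule is consistent.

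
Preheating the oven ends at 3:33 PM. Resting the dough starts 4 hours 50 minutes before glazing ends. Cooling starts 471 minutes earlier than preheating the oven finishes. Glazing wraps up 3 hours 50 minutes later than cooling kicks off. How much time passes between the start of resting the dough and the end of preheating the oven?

Cooling starts at 3:33 PM − 471 min = 7:42 AM.
Glazing ends at 7:42 AM + 230 min = 11:32 AM.
Resting the dough starts at 11:32 AM − 290 min = 6:42 AM.
From 6:42 AM to 3:33 PM is 531 minutes.

531 minutes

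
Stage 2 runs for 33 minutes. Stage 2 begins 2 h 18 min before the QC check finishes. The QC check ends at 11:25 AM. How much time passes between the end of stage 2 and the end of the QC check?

105 minutes

Stage 2 starts at 11:25 AM − 138 min = 9:07 AM.
Stage 2 ends at 9:07 AM + 33 min = 9:40 AM.
From 9:40 AM to 11:25 AM is 105 minutes.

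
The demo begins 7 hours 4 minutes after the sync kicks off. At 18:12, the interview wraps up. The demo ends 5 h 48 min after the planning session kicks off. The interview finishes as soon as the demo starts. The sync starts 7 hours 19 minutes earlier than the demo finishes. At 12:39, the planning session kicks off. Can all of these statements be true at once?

The demo ends at 12:39 + 348 min = 18:27.
The sync starts at 18:27 − 439 min = 11:08.
The demo starts at 11:08 + 424 min = 18:12.
So the interview ends at 18:12.
That matches the stated 18:12, so the schedule is consistent.

Yes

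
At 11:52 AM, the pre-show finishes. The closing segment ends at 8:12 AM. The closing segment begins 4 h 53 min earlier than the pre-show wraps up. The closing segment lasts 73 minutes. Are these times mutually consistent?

The closing segment starts at 11:52 AM − 293 min = 6:59 AM.
The closing segment ends at 6:59 AM + 73 min = 8:12 AM.
That matches the stated 8:12 AM, so the schedule is consistent.

Yes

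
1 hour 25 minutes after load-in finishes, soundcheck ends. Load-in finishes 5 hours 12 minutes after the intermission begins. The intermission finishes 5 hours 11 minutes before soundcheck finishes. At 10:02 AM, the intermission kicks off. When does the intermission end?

Load-in ends at 10:02 AM + 312 min = 3:14 PM.
Soundcheck ends at 3:14 PM + 85 min = 4:39 PM.
The intermission ends at 4:39 PM − 311 min = 11:28 AM.

11:28 AM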